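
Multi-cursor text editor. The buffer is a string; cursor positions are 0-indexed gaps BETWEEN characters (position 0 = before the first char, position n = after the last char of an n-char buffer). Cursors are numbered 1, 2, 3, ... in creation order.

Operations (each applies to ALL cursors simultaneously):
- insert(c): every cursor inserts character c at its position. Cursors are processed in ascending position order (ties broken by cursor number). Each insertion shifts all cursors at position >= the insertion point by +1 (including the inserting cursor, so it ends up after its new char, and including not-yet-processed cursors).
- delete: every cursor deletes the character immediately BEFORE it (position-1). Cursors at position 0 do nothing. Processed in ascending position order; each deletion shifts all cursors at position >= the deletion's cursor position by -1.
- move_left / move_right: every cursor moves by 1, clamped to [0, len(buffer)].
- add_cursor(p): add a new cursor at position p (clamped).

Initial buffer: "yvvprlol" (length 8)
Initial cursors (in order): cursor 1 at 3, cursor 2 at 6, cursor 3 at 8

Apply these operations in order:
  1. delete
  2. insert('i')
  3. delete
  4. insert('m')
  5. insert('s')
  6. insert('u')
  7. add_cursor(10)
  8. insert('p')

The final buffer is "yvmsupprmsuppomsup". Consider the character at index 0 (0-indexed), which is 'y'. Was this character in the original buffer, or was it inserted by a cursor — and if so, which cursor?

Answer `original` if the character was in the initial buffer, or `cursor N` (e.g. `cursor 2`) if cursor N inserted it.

Answer: original

Derivation:
After op 1 (delete): buffer="yvpro" (len 5), cursors c1@2 c2@4 c3@5, authorship .....
After op 2 (insert('i')): buffer="yviprioi" (len 8), cursors c1@3 c2@6 c3@8, authorship ..1..2.3
After op 3 (delete): buffer="yvpro" (len 5), cursors c1@2 c2@4 c3@5, authorship .....
After op 4 (insert('m')): buffer="yvmprmom" (len 8), cursors c1@3 c2@6 c3@8, authorship ..1..2.3
After op 5 (insert('s')): buffer="yvmsprmsoms" (len 11), cursors c1@4 c2@8 c3@11, authorship ..11..22.33
After op 6 (insert('u')): buffer="yvmsuprmsuomsu" (len 14), cursors c1@5 c2@10 c3@14, authorship ..111..222.333
After op 7 (add_cursor(10)): buffer="yvmsuprmsuomsu" (len 14), cursors c1@5 c2@10 c4@10 c3@14, authorship ..111..222.333
After op 8 (insert('p')): buffer="yvmsupprmsuppomsup" (len 18), cursors c1@6 c2@13 c4@13 c3@18, authorship ..1111..22224.3333
Authorship (.=original, N=cursor N): . . 1 1 1 1 . . 2 2 2 2 4 . 3 3 3 3
Index 0: author = original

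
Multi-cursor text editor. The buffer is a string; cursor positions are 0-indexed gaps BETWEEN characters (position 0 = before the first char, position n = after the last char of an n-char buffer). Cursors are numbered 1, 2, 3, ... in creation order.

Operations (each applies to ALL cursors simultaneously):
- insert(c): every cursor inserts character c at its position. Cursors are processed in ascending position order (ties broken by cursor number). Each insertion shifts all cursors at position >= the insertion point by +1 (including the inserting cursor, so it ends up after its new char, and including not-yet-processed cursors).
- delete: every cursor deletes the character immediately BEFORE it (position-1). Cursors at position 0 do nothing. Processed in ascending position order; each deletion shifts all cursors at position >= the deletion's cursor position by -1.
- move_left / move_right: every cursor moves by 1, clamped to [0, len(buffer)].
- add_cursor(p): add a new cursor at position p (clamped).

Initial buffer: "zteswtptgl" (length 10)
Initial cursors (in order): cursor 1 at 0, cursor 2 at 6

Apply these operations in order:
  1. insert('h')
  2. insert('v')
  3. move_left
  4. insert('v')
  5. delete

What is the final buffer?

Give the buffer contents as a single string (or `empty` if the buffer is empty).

Answer: hvzteswthvptgl

Derivation:
After op 1 (insert('h')): buffer="hzteswthptgl" (len 12), cursors c1@1 c2@8, authorship 1......2....
After op 2 (insert('v')): buffer="hvzteswthvptgl" (len 14), cursors c1@2 c2@10, authorship 11......22....
After op 3 (move_left): buffer="hvzteswthvptgl" (len 14), cursors c1@1 c2@9, authorship 11......22....
After op 4 (insert('v')): buffer="hvvzteswthvvptgl" (len 16), cursors c1@2 c2@11, authorship 111......222....
After op 5 (delete): buffer="hvzteswthvptgl" (len 14), cursors c1@1 c2@9, authorship 11......22....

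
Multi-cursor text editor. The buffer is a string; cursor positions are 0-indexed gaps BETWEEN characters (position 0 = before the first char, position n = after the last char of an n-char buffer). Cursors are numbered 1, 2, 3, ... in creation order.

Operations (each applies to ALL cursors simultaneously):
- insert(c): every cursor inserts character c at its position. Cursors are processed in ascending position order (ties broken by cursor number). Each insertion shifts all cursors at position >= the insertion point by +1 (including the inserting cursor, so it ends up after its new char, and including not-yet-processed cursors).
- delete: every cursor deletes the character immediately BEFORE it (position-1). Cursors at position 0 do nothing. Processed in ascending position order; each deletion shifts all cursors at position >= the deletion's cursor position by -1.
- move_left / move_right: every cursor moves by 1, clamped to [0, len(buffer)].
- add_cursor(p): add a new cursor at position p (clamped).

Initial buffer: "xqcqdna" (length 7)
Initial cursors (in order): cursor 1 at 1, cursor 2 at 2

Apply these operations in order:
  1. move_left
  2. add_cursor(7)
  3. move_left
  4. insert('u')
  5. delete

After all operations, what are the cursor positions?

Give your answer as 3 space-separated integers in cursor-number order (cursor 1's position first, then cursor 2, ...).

After op 1 (move_left): buffer="xqcqdna" (len 7), cursors c1@0 c2@1, authorship .......
After op 2 (add_cursor(7)): buffer="xqcqdna" (len 7), cursors c1@0 c2@1 c3@7, authorship .......
After op 3 (move_left): buffer="xqcqdna" (len 7), cursors c1@0 c2@0 c3@6, authorship .......
After op 4 (insert('u')): buffer="uuxqcqdnua" (len 10), cursors c1@2 c2@2 c3@9, authorship 12......3.
After op 5 (delete): buffer="xqcqdna" (len 7), cursors c1@0 c2@0 c3@6, authorship .......

Answer: 0 0 6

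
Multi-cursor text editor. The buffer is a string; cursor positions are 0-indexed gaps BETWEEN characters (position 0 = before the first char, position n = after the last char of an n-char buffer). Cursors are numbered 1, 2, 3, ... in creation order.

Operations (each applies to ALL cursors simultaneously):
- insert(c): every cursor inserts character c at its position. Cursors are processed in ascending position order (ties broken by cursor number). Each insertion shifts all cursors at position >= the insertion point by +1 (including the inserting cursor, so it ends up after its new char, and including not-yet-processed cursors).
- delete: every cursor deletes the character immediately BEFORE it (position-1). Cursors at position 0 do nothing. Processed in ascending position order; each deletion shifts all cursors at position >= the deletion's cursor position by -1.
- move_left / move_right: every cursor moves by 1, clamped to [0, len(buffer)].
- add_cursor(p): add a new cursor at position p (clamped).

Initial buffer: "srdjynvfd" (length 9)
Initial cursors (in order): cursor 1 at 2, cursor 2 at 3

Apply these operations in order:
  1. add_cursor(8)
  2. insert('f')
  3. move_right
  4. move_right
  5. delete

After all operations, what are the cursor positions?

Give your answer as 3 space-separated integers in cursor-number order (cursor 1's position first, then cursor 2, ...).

Answer: 4 5 9

Derivation:
After op 1 (add_cursor(8)): buffer="srdjynvfd" (len 9), cursors c1@2 c2@3 c3@8, authorship .........
After op 2 (insert('f')): buffer="srfdfjynvffd" (len 12), cursors c1@3 c2@5 c3@11, authorship ..1.2.....3.
After op 3 (move_right): buffer="srfdfjynvffd" (len 12), cursors c1@4 c2@6 c3@12, authorship ..1.2.....3.
After op 4 (move_right): buffer="srfdfjynvffd" (len 12), cursors c1@5 c2@7 c3@12, authorship ..1.2.....3.
After op 5 (delete): buffer="srfdjnvff" (len 9), cursors c1@4 c2@5 c3@9, authorship ..1.....3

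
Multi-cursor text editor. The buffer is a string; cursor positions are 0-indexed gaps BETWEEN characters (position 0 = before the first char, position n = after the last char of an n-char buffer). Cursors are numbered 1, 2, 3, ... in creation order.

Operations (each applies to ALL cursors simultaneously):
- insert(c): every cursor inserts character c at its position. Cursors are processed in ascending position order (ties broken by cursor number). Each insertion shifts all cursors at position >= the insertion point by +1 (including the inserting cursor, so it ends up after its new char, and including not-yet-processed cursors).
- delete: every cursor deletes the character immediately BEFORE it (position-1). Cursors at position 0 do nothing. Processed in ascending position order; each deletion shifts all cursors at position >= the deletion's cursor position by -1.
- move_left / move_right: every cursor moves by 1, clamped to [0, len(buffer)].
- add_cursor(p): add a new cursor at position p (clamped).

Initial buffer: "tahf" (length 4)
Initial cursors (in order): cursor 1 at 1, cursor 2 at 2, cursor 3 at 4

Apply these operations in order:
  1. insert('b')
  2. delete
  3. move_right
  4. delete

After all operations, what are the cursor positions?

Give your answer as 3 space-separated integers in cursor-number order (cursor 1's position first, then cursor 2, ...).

Answer: 1 1 1

Derivation:
After op 1 (insert('b')): buffer="tbabhfb" (len 7), cursors c1@2 c2@4 c3@7, authorship .1.2..3
After op 2 (delete): buffer="tahf" (len 4), cursors c1@1 c2@2 c3@4, authorship ....
After op 3 (move_right): buffer="tahf" (len 4), cursors c1@2 c2@3 c3@4, authorship ....
After op 4 (delete): buffer="t" (len 1), cursors c1@1 c2@1 c3@1, authorship .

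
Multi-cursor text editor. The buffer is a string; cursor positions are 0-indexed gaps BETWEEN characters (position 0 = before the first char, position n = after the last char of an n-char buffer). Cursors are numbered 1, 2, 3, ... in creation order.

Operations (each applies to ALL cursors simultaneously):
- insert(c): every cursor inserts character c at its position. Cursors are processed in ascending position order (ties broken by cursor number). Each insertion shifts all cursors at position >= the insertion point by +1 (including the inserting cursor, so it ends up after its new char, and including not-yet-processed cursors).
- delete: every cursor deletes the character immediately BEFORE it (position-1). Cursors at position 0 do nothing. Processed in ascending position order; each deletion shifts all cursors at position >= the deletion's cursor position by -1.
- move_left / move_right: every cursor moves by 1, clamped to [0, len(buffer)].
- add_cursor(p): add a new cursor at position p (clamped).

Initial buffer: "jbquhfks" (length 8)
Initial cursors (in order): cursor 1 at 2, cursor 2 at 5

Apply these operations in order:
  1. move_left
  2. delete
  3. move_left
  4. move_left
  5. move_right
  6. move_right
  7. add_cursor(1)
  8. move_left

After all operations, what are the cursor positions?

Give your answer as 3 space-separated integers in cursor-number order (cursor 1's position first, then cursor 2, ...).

Answer: 1 1 0

Derivation:
After op 1 (move_left): buffer="jbquhfks" (len 8), cursors c1@1 c2@4, authorship ........
After op 2 (delete): buffer="bqhfks" (len 6), cursors c1@0 c2@2, authorship ......
After op 3 (move_left): buffer="bqhfks" (len 6), cursors c1@0 c2@1, authorship ......
After op 4 (move_left): buffer="bqhfks" (len 6), cursors c1@0 c2@0, authorship ......
After op 5 (move_right): buffer="bqhfks" (len 6), cursors c1@1 c2@1, authorship ......
After op 6 (move_right): buffer="bqhfks" (len 6), cursors c1@2 c2@2, authorship ......
After op 7 (add_cursor(1)): buffer="bqhfks" (len 6), cursors c3@1 c1@2 c2@2, authorship ......
After op 8 (move_left): buffer="bqhfks" (len 6), cursors c3@0 c1@1 c2@1, authorship ......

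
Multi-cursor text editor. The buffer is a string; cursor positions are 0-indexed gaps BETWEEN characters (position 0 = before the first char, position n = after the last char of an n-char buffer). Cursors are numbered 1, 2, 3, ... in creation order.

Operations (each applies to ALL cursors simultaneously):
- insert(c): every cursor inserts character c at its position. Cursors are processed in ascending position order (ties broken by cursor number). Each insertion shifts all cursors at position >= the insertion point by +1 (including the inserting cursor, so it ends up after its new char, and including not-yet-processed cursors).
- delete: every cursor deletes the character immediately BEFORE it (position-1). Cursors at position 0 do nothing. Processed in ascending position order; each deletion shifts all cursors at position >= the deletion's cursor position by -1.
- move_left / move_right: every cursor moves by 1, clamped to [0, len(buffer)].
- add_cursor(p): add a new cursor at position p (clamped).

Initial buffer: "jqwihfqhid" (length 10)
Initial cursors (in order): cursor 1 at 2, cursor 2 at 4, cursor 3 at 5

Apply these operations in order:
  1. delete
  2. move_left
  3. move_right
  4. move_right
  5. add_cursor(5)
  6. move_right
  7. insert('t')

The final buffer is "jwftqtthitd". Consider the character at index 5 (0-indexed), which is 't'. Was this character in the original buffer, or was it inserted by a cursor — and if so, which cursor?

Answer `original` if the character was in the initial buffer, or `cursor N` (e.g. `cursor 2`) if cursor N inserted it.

Answer: cursor 2

Derivation:
After op 1 (delete): buffer="jwfqhid" (len 7), cursors c1@1 c2@2 c3@2, authorship .......
After op 2 (move_left): buffer="jwfqhid" (len 7), cursors c1@0 c2@1 c3@1, authorship .......
After op 3 (move_right): buffer="jwfqhid" (len 7), cursors c1@1 c2@2 c3@2, authorship .......
After op 4 (move_right): buffer="jwfqhid" (len 7), cursors c1@2 c2@3 c3@3, authorship .......
After op 5 (add_cursor(5)): buffer="jwfqhid" (len 7), cursors c1@2 c2@3 c3@3 c4@5, authorship .......
After op 6 (move_right): buffer="jwfqhid" (len 7), cursors c1@3 c2@4 c3@4 c4@6, authorship .......
After op 7 (insert('t')): buffer="jwftqtthitd" (len 11), cursors c1@4 c2@7 c3@7 c4@10, authorship ...1.23..4.
Authorship (.=original, N=cursor N): . . . 1 . 2 3 . . 4 .
Index 5: author = 2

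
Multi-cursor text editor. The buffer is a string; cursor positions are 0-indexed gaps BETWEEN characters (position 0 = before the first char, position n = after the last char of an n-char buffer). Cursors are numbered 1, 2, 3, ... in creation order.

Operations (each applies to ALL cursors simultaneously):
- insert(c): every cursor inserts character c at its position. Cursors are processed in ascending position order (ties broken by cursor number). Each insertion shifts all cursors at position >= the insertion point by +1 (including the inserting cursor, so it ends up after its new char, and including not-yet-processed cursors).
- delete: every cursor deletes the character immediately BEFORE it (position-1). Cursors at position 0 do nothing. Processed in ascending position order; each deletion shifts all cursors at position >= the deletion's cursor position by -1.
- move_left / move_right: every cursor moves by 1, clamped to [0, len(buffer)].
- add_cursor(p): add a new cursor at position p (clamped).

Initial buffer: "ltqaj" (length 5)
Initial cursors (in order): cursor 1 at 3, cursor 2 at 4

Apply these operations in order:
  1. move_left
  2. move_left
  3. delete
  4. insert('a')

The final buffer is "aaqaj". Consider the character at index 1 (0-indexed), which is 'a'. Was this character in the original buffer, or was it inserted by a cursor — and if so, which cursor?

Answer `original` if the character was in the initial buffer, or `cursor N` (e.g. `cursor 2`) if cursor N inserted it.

After op 1 (move_left): buffer="ltqaj" (len 5), cursors c1@2 c2@3, authorship .....
After op 2 (move_left): buffer="ltqaj" (len 5), cursors c1@1 c2@2, authorship .....
After op 3 (delete): buffer="qaj" (len 3), cursors c1@0 c2@0, authorship ...
After op 4 (insert('a')): buffer="aaqaj" (len 5), cursors c1@2 c2@2, authorship 12...
Authorship (.=original, N=cursor N): 1 2 . . .
Index 1: author = 2

Answer: cursor 2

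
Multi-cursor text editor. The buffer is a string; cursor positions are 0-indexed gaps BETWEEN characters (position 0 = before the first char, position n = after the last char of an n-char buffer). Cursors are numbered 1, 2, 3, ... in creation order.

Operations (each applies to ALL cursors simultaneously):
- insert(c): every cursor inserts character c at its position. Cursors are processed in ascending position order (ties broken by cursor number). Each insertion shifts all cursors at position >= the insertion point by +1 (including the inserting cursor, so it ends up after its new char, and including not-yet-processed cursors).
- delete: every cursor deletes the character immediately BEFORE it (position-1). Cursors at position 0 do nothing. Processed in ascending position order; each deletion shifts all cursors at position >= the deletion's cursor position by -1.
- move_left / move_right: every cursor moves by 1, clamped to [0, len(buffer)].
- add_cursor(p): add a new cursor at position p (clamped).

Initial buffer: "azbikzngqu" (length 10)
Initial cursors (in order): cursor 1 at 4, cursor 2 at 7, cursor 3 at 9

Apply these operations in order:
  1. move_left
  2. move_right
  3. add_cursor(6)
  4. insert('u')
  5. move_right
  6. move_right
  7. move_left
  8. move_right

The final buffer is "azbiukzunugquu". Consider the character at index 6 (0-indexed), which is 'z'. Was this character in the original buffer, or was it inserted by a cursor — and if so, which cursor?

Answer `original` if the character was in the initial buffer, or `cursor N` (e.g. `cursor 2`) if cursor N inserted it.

After op 1 (move_left): buffer="azbikzngqu" (len 10), cursors c1@3 c2@6 c3@8, authorship ..........
After op 2 (move_right): buffer="azbikzngqu" (len 10), cursors c1@4 c2@7 c3@9, authorship ..........
After op 3 (add_cursor(6)): buffer="azbikzngqu" (len 10), cursors c1@4 c4@6 c2@7 c3@9, authorship ..........
After op 4 (insert('u')): buffer="azbiukzunugquu" (len 14), cursors c1@5 c4@8 c2@10 c3@13, authorship ....1..4.2..3.
After op 5 (move_right): buffer="azbiukzunugquu" (len 14), cursors c1@6 c4@9 c2@11 c3@14, authorship ....1..4.2..3.
After op 6 (move_right): buffer="azbiukzunugquu" (len 14), cursors c1@7 c4@10 c2@12 c3@14, authorship ....1..4.2..3.
After op 7 (move_left): buffer="azbiukzunugquu" (len 14), cursors c1@6 c4@9 c2@11 c3@13, authorship ....1..4.2..3.
After op 8 (move_right): buffer="azbiukzunugquu" (len 14), cursors c1@7 c4@10 c2@12 c3@14, authorship ....1..4.2..3.
Authorship (.=original, N=cursor N): . . . . 1 . . 4 . 2 . . 3 .
Index 6: author = original

Answer: original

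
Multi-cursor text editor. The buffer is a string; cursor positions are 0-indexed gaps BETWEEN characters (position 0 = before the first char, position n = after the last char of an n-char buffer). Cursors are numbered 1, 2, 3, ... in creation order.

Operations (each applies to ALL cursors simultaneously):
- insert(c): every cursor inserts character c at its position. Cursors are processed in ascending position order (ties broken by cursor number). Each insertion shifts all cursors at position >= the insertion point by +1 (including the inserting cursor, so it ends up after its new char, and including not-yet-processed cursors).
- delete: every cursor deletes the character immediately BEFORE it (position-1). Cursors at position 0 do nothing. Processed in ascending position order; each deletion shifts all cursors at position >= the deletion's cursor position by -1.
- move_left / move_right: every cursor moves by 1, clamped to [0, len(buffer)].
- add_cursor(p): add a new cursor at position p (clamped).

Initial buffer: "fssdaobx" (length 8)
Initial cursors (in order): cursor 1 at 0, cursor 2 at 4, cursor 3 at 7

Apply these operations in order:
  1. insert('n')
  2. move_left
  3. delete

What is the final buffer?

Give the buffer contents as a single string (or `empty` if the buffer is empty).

After op 1 (insert('n')): buffer="nfssdnaobnx" (len 11), cursors c1@1 c2@6 c3@10, authorship 1....2...3.
After op 2 (move_left): buffer="nfssdnaobnx" (len 11), cursors c1@0 c2@5 c3@9, authorship 1....2...3.
After op 3 (delete): buffer="nfssnaonx" (len 9), cursors c1@0 c2@4 c3@7, authorship 1...2..3.

Answer: nfssnaonx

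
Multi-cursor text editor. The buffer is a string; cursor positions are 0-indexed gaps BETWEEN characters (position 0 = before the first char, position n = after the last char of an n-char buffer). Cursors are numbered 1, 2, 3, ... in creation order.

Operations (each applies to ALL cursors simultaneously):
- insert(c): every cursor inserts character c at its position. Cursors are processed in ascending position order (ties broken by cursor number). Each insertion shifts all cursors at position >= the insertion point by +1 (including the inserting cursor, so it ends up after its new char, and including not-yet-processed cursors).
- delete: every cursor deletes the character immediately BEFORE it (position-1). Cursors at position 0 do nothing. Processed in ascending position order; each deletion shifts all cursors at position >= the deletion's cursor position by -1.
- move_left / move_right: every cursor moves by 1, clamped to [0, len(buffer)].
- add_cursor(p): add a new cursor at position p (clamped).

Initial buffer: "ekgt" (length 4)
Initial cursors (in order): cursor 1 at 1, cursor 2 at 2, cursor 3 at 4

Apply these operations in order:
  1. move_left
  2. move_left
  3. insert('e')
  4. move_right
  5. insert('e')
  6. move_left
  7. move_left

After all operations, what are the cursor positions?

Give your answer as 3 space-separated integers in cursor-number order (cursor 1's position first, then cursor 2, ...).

After op 1 (move_left): buffer="ekgt" (len 4), cursors c1@0 c2@1 c3@3, authorship ....
After op 2 (move_left): buffer="ekgt" (len 4), cursors c1@0 c2@0 c3@2, authorship ....
After op 3 (insert('e')): buffer="eeekegt" (len 7), cursors c1@2 c2@2 c3@5, authorship 12..3..
After op 4 (move_right): buffer="eeekegt" (len 7), cursors c1@3 c2@3 c3@6, authorship 12..3..
After op 5 (insert('e')): buffer="eeeeekeget" (len 10), cursors c1@5 c2@5 c3@9, authorship 12.12.3.3.
After op 6 (move_left): buffer="eeeeekeget" (len 10), cursors c1@4 c2@4 c3@8, authorship 12.12.3.3.
After op 7 (move_left): buffer="eeeeekeget" (len 10), cursors c1@3 c2@3 c3@7, authorship 12.12.3.3.

Answer: 3 3 7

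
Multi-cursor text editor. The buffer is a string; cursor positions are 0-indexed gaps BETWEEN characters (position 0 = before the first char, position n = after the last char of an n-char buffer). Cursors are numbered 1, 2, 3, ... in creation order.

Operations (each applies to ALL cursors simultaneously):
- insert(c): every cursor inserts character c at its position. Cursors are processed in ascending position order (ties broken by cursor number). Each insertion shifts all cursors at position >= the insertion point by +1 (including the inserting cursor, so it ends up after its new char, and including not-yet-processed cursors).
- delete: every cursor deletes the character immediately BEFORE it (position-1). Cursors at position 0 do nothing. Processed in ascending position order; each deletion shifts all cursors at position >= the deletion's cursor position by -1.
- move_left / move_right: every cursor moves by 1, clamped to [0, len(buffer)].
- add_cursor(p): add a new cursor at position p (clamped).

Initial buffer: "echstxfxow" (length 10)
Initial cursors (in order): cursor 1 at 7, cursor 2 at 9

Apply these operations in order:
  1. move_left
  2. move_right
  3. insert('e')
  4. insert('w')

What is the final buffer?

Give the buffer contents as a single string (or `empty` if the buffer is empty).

Answer: echstxfewxoeww

Derivation:
After op 1 (move_left): buffer="echstxfxow" (len 10), cursors c1@6 c2@8, authorship ..........
After op 2 (move_right): buffer="echstxfxow" (len 10), cursors c1@7 c2@9, authorship ..........
After op 3 (insert('e')): buffer="echstxfexoew" (len 12), cursors c1@8 c2@11, authorship .......1..2.
After op 4 (insert('w')): buffer="echstxfewxoeww" (len 14), cursors c1@9 c2@13, authorship .......11..22.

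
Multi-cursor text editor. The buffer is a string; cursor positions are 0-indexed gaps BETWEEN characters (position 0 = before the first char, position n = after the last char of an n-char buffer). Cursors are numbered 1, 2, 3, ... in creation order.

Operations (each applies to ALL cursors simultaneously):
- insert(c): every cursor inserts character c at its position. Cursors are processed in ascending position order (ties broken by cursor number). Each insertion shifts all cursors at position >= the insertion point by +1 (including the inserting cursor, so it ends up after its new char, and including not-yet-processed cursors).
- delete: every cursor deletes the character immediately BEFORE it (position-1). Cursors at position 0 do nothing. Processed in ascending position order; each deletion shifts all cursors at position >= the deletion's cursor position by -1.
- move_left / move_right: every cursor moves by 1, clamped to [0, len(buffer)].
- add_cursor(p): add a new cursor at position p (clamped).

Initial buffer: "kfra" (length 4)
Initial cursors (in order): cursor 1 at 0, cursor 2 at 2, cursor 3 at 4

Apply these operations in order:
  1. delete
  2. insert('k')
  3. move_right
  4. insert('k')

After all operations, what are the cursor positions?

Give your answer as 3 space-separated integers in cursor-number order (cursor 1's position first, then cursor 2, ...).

After op 1 (delete): buffer="kr" (len 2), cursors c1@0 c2@1 c3@2, authorship ..
After op 2 (insert('k')): buffer="kkkrk" (len 5), cursors c1@1 c2@3 c3@5, authorship 1.2.3
After op 3 (move_right): buffer="kkkrk" (len 5), cursors c1@2 c2@4 c3@5, authorship 1.2.3
After op 4 (insert('k')): buffer="kkkkrkkk" (len 8), cursors c1@3 c2@6 c3@8, authorship 1.12.233

Answer: 3 6 8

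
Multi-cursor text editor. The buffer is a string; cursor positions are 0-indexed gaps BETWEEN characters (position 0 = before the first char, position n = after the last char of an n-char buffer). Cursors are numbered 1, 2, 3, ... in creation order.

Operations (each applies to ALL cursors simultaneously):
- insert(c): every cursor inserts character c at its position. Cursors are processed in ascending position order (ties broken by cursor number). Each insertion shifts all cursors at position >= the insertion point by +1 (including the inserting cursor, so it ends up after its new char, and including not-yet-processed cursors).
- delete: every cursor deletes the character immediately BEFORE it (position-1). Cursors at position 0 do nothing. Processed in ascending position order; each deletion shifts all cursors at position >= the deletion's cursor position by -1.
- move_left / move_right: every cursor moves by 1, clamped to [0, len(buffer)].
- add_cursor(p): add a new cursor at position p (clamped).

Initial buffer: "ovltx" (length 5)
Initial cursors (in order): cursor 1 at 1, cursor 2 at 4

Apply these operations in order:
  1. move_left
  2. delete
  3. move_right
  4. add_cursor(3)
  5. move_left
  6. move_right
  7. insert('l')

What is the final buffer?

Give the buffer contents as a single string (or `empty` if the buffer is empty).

Answer: olvtllx

Derivation:
After op 1 (move_left): buffer="ovltx" (len 5), cursors c1@0 c2@3, authorship .....
After op 2 (delete): buffer="ovtx" (len 4), cursors c1@0 c2@2, authorship ....
After op 3 (move_right): buffer="ovtx" (len 4), cursors c1@1 c2@3, authorship ....
After op 4 (add_cursor(3)): buffer="ovtx" (len 4), cursors c1@1 c2@3 c3@3, authorship ....
After op 5 (move_left): buffer="ovtx" (len 4), cursors c1@0 c2@2 c3@2, authorship ....
After op 6 (move_right): buffer="ovtx" (len 4), cursors c1@1 c2@3 c3@3, authorship ....
After op 7 (insert('l')): buffer="olvtllx" (len 7), cursors c1@2 c2@6 c3@6, authorship .1..23.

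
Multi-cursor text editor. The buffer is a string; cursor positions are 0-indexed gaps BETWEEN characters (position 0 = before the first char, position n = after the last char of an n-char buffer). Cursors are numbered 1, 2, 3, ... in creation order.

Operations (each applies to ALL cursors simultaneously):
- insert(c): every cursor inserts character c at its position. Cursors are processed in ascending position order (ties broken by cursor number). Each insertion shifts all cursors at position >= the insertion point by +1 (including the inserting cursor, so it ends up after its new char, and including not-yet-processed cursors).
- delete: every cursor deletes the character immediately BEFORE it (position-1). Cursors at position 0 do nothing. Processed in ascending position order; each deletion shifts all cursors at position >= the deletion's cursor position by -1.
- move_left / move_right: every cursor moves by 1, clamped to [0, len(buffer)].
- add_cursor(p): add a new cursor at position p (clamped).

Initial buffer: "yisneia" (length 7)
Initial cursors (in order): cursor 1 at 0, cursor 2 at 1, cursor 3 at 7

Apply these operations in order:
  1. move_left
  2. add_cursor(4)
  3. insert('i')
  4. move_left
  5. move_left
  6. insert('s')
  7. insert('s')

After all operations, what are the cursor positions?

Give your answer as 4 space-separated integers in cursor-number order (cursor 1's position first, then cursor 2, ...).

After op 1 (move_left): buffer="yisneia" (len 7), cursors c1@0 c2@0 c3@6, authorship .......
After op 2 (add_cursor(4)): buffer="yisneia" (len 7), cursors c1@0 c2@0 c4@4 c3@6, authorship .......
After op 3 (insert('i')): buffer="iiyisnieiia" (len 11), cursors c1@2 c2@2 c4@7 c3@10, authorship 12....4..3.
After op 4 (move_left): buffer="iiyisnieiia" (len 11), cursors c1@1 c2@1 c4@6 c3@9, authorship 12....4..3.
After op 5 (move_left): buffer="iiyisnieiia" (len 11), cursors c1@0 c2@0 c4@5 c3@8, authorship 12....4..3.
After op 6 (insert('s')): buffer="ssiiyissniesiia" (len 15), cursors c1@2 c2@2 c4@8 c3@12, authorship 1212...4.4.3.3.
After op 7 (insert('s')): buffer="ssssiiyisssniessiia" (len 19), cursors c1@4 c2@4 c4@11 c3@16, authorship 121212...44.4.33.3.

Answer: 4 4 16 11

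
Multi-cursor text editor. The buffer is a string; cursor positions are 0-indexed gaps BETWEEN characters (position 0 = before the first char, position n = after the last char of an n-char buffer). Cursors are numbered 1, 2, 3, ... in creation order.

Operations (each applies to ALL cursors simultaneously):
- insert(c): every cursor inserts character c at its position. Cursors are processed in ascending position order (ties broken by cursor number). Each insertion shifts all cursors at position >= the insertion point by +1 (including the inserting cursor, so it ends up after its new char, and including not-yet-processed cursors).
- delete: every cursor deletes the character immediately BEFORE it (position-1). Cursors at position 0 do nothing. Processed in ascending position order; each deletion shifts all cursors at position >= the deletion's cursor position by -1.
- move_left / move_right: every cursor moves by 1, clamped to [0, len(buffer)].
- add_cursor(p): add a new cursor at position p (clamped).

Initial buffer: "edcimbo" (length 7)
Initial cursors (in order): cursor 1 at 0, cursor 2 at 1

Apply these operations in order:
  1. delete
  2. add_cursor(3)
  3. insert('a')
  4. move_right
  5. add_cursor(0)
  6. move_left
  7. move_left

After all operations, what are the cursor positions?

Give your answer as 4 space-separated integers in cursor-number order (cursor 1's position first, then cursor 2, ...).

Answer: 1 1 5 0

Derivation:
After op 1 (delete): buffer="dcimbo" (len 6), cursors c1@0 c2@0, authorship ......
After op 2 (add_cursor(3)): buffer="dcimbo" (len 6), cursors c1@0 c2@0 c3@3, authorship ......
After op 3 (insert('a')): buffer="aadciambo" (len 9), cursors c1@2 c2@2 c3@6, authorship 12...3...
After op 4 (move_right): buffer="aadciambo" (len 9), cursors c1@3 c2@3 c3@7, authorship 12...3...
After op 5 (add_cursor(0)): buffer="aadciambo" (len 9), cursors c4@0 c1@3 c2@3 c3@7, authorship 12...3...
After op 6 (move_left): buffer="aadciambo" (len 9), cursors c4@0 c1@2 c2@2 c3@6, authorship 12...3...
After op 7 (move_left): buffer="aadciambo" (len 9), cursors c4@0 c1@1 c2@1 c3@5, authorship 12...3...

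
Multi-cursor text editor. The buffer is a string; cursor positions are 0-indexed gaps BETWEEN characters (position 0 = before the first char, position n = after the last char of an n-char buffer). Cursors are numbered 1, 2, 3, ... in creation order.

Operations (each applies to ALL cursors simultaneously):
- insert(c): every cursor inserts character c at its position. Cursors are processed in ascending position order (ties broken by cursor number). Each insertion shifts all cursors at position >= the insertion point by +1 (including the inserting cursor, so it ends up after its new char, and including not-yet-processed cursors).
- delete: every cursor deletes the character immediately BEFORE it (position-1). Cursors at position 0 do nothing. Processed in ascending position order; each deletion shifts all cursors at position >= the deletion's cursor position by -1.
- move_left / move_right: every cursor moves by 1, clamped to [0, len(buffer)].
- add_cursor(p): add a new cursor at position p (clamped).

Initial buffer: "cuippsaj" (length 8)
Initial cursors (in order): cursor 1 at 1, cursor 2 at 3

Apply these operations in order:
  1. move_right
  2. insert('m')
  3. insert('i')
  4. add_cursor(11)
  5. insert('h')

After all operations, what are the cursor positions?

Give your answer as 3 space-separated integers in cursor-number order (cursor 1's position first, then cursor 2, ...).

After op 1 (move_right): buffer="cuippsaj" (len 8), cursors c1@2 c2@4, authorship ........
After op 2 (insert('m')): buffer="cumipmpsaj" (len 10), cursors c1@3 c2@6, authorship ..1..2....
After op 3 (insert('i')): buffer="cumiipmipsaj" (len 12), cursors c1@4 c2@8, authorship ..11..22....
After op 4 (add_cursor(11)): buffer="cumiipmipsaj" (len 12), cursors c1@4 c2@8 c3@11, authorship ..11..22....
After op 5 (insert('h')): buffer="cumihipmihpsahj" (len 15), cursors c1@5 c2@10 c3@14, authorship ..111..222...3.

Answer: 5 10 14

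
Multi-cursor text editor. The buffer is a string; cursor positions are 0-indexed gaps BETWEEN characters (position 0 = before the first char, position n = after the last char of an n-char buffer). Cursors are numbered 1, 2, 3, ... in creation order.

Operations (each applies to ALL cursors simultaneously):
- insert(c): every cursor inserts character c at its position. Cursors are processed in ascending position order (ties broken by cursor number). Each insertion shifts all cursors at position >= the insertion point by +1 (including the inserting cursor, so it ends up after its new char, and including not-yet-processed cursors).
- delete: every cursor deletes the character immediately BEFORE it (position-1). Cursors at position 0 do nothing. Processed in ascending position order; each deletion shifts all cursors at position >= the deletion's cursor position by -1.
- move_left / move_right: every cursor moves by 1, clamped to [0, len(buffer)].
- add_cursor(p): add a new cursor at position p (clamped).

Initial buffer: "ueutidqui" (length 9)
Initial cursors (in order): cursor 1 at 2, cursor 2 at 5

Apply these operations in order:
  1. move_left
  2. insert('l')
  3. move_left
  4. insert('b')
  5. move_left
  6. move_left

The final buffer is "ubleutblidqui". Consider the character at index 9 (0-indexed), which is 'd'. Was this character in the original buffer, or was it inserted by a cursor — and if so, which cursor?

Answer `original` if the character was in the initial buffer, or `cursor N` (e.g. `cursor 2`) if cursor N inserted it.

Answer: original

Derivation:
After op 1 (move_left): buffer="ueutidqui" (len 9), cursors c1@1 c2@4, authorship .........
After op 2 (insert('l')): buffer="uleutlidqui" (len 11), cursors c1@2 c2@6, authorship .1...2.....
After op 3 (move_left): buffer="uleutlidqui" (len 11), cursors c1@1 c2@5, authorship .1...2.....
After op 4 (insert('b')): buffer="ubleutblidqui" (len 13), cursors c1@2 c2@7, authorship .11...22.....
After op 5 (move_left): buffer="ubleutblidqui" (len 13), cursors c1@1 c2@6, authorship .11...22.....
After op 6 (move_left): buffer="ubleutblidqui" (len 13), cursors c1@0 c2@5, authorship .11...22.....
Authorship (.=original, N=cursor N): . 1 1 . . . 2 2 . . . . .
Index 9: author = original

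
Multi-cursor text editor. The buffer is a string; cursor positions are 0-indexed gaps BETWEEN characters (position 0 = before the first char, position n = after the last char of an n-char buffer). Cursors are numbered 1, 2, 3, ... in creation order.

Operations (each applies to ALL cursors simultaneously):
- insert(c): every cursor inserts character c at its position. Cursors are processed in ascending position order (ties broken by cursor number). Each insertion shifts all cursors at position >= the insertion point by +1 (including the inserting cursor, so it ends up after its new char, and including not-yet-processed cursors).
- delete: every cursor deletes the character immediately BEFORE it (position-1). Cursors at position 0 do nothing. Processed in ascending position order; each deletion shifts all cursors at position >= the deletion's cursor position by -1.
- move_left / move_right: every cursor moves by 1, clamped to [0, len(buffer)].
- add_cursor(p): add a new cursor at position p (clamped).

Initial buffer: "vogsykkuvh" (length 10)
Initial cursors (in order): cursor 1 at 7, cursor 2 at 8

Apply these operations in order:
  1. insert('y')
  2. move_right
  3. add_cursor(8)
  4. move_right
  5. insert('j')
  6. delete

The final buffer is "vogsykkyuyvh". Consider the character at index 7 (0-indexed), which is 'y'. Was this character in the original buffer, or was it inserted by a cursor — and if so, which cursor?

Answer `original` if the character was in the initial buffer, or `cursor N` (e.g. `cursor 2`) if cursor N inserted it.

After op 1 (insert('y')): buffer="vogsykkyuyvh" (len 12), cursors c1@8 c2@10, authorship .......1.2..
After op 2 (move_right): buffer="vogsykkyuyvh" (len 12), cursors c1@9 c2@11, authorship .......1.2..
After op 3 (add_cursor(8)): buffer="vogsykkyuyvh" (len 12), cursors c3@8 c1@9 c2@11, authorship .......1.2..
After op 4 (move_right): buffer="vogsykkyuyvh" (len 12), cursors c3@9 c1@10 c2@12, authorship .......1.2..
After op 5 (insert('j')): buffer="vogsykkyujyjvhj" (len 15), cursors c3@10 c1@12 c2@15, authorship .......1.321..2
After op 6 (delete): buffer="vogsykkyuyvh" (len 12), cursors c3@9 c1@10 c2@12, authorship .......1.2..
Authorship (.=original, N=cursor N): . . . . . . . 1 . 2 . .
Index 7: author = 1

Answer: cursor 1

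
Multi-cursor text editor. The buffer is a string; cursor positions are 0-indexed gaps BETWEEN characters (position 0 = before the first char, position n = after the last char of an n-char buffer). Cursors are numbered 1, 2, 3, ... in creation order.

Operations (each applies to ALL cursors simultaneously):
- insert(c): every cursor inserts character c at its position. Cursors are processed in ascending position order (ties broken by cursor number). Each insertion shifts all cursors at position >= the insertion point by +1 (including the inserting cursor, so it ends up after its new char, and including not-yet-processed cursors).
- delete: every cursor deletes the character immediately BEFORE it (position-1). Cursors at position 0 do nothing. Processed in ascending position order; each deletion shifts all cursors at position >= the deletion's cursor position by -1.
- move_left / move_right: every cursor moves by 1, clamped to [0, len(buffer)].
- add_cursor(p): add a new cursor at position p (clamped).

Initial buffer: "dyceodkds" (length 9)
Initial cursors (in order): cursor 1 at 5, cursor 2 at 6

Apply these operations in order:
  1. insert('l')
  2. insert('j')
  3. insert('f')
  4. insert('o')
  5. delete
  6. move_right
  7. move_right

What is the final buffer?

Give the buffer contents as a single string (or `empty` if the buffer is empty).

Answer: dyceoljfdljfkds

Derivation:
After op 1 (insert('l')): buffer="dyceoldlkds" (len 11), cursors c1@6 c2@8, authorship .....1.2...
After op 2 (insert('j')): buffer="dyceoljdljkds" (len 13), cursors c1@7 c2@10, authorship .....11.22...
After op 3 (insert('f')): buffer="dyceoljfdljfkds" (len 15), cursors c1@8 c2@12, authorship .....111.222...
After op 4 (insert('o')): buffer="dyceoljfodljfokds" (len 17), cursors c1@9 c2@14, authorship .....1111.2222...
After op 5 (delete): buffer="dyceoljfdljfkds" (len 15), cursors c1@8 c2@12, authorship .....111.222...
After op 6 (move_right): buffer="dyceoljfdljfkds" (len 15), cursors c1@9 c2@13, authorship .....111.222...
After op 7 (move_right): buffer="dyceoljfdljfkds" (len 15), cursors c1@10 c2@14, authorship .....111.222...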